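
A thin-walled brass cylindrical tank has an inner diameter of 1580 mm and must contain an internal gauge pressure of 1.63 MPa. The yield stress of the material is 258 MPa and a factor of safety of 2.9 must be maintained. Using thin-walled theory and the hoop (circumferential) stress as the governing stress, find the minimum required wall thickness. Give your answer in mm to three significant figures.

t = 14.5 mm

σ_allow = 258/2.9 = 88.97 MPa.
Hoop stress σ_h = pD/(2t), so t = pD/(2σ_allow) = 1.63×1580/(2×88.97) = 14.47 mm.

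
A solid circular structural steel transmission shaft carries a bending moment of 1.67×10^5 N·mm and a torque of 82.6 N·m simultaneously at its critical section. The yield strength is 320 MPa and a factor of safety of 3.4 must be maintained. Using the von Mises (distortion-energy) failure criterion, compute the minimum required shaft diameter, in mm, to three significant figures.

σ_allow = σ_y/n = 320/3.4 = 94.12 MPa.
For a solid shaft σ_b = 32M/(πd³) and τ = 16T/(πd³), so the von Mises stress is σ' = (16/πd³)·√(4M²+3T²).
√(4M²+3T²) = √(4×(167000)² + 3×(82600)²) = 363400 N·mm.
d³ = 16×363400/(π×94.12) = 19660 mm³.
d = 26.99 mm.

d = 27.0 mm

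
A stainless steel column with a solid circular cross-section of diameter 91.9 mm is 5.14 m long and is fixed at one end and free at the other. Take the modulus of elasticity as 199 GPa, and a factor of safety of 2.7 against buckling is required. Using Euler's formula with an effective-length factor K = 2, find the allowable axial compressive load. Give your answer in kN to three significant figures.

I = πd⁴/64 = π×91.9⁴/64 = 3.501×10^6 mm⁴.
Effective length L_e = KL = 2×5.14 m = 10280 mm.
Euler critical load P_cr = π²EI/L_e² = π²×199000×3.501×10^6/10280² = 65070 N.
P_allow = P_cr/n = 65070/2.7 = 24100 N.

P_allow = 24.1 kN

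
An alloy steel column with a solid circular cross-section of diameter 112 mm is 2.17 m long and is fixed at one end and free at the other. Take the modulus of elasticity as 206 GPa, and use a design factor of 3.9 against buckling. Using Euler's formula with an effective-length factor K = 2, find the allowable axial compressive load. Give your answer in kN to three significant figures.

I = πd⁴/64 = π×112⁴/64 = 7.724×10^6 mm⁴.
Effective length L_e = KL = 2×2.17 m = 4340 mm.
Euler critical load P_cr = π²EI/L_e² = π²×206000×7.724×10^6/4340² = 833700 N.
P_allow = P_cr/n = 833700/3.9 = 213800 N.

P_allow = 214 kN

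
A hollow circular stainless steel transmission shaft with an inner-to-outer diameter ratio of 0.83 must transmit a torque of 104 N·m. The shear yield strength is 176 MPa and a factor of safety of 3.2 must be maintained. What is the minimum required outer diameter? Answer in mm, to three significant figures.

τ_allow = 176/3.2 = 55.00 MPa.
For a hollow shaft τ = 16T/[πd_o³(1−k⁴)] with k = 0.83, so 1−k⁴ = 0.5254.
d_o³ = 16T/[π τ_allow (1−k⁴)] = 16×104000/(π×55.00×0.5254) = 18330 mm³.
d_o = 26.37 mm.

d_o = 26.4 mm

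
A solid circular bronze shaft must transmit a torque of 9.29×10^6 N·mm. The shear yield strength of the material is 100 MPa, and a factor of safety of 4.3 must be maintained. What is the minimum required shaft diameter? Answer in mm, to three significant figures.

Allowable shear stress τ_allow = 100/4.3 = 23.26 MPa.
For a solid shaft τ = 16T/(πd³), so d³ = 16T/(π τ_allow) = 16×9290000/(π×23.26) = 2.034×10^6 mm³.
d = (2.034×10^6)^(1/3) = 126.7 mm.

d = 127 mm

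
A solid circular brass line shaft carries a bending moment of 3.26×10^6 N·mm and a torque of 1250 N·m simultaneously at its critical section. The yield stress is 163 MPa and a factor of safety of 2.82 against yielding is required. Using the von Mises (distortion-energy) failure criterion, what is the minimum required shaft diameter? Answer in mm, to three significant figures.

σ_allow = σ_y/n = 163/2.82 = 57.80 MPa.
For a solid shaft σ_b = 32M/(πd³) and τ = 16T/(πd³), so the von Mises stress is σ' = (16/πd³)·√(4M²+3T²).
√(4M²+3T²) = √(4×(3.260×10^6)² + 3×(1.250×10^6)²) = 6.870×10^6 N·mm.
d³ = 16×6.870×10^6/(π×57.80) = 605300 mm³.
d = 84.59 mm.

d = 84.6 mm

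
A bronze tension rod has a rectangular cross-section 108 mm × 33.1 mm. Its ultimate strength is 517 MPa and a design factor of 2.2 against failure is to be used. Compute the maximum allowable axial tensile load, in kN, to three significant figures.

F_allow = 840 kN

σ_allow = 517/2.2 = 235.0 MPa.
A = 108×33.1 = 3575 mm².
F_allow = σ_allow × A = 235.0×3575 = 840100 N.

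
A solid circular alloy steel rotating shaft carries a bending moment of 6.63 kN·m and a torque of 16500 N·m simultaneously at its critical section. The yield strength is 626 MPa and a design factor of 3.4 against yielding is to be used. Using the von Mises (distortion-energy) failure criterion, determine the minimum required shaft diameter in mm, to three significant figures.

d = 95.5 mm

σ_allow = σ_y/n = 626/3.4 = 184.1 MPa.
For a solid shaft σ_b = 32M/(πd³) and τ = 16T/(πd³), so the von Mises stress is σ' = (16/πd³)·√(4M²+3T²).
√(4M²+3T²) = √(4×(6.630×10^6)² + 3×(1.650×10^7)²) = 3.151×10^7 N·mm.
d³ = 16×3.151×10^7/(π×184.1) = 871500 mm³.
d = 95.52 mm.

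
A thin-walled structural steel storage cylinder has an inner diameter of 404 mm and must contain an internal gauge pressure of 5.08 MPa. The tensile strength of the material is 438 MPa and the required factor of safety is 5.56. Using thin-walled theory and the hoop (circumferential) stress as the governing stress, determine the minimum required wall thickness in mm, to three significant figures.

t = 13.0 mm

σ_allow = 438/5.56 = 78.78 MPa.
Hoop stress σ_h = pD/(2t), so t = pD/(2σ_allow) = 5.08×404/(2×78.78) = 13.03 mm.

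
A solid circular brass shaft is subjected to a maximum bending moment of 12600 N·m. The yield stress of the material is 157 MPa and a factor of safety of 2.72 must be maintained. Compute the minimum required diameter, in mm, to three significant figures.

d = 131 mm

σ_allow = 157/2.72 = 57.72 MPa.
For a solid circular section σ = 32M/(πd³), so d³ = 32M/(π σ_allow) = 32×1.2600×10^7/(π×57.72) = 2.224×10^6 mm³.
d = 130.5 mm.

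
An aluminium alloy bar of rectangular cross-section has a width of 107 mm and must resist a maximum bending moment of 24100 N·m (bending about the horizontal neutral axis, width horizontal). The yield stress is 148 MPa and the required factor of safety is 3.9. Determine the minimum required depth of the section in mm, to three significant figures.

σ_allow = 148/3.9 = 37.95 MPa.
For a rectangular section σ = 6M/(bh²), so h² = 6M/(b σ_allow) = 6×2.4100×10^7/(107×37.95) = 35610 mm².
h = 188.7 mm.

h = 189 mm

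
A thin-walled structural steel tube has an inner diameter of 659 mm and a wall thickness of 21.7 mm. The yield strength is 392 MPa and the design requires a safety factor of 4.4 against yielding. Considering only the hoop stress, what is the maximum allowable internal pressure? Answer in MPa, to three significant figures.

σ_allow = 392/4.4 = 89.09 MPa.
σ_h = pD/(2t) → p_allow = 2σ_allow t/D = 2×89.09×21.7/659 = 5.867 MPa.

p_allow = 5.87 MPa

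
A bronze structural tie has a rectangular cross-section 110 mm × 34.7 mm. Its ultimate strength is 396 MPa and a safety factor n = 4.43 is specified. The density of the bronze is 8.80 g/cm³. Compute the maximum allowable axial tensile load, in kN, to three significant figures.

F_allow = 341 kN

σ_allow = 396/4.43 = 89.39 MPa.
A = 110×34.7 = 3817 mm².
F_allow = σ_allow × A = 89.39×3817 = 341200 N.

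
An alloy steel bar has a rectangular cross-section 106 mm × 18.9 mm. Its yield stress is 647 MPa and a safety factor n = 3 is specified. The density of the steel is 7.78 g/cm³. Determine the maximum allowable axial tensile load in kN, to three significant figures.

F_allow = 432 kN

σ_allow = 647/3 = 215.7 MPa.
A = 106×18.9 = 2003 mm².
F_allow = σ_allow × A = 215.7×2003 = 432100 N.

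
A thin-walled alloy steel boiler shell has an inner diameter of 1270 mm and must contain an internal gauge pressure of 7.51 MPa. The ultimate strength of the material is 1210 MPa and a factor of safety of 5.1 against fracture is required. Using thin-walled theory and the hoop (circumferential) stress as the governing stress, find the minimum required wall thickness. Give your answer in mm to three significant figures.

σ_allow = 1210/5.1 = 237.3 MPa.
Hoop stress σ_h = pD/(2t), so t = pD/(2σ_allow) = 7.51×1270/(2×237.3) = 20.10 mm.

t = 20.1 mm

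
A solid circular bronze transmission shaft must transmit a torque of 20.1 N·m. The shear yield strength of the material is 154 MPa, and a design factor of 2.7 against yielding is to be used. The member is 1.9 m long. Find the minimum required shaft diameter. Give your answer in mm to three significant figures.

d = 12.2 mm

Allowable shear stress τ_allow = 154/2.7 = 57.04 MPa.
For a solid shaft τ = 16T/(πd³), so d³ = 16T/(π τ_allow) = 16×20100/(π×57.04) = 1795 mm³.
d = (1795)^(1/3) = 12.15 mm.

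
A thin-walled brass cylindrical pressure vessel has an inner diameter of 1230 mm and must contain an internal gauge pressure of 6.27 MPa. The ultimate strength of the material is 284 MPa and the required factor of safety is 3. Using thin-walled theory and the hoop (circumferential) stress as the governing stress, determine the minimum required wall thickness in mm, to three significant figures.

σ_allow = 284/3 = 94.67 MPa.
Hoop stress σ_h = pD/(2t), so t = pD/(2σ_allow) = 6.27×1230/(2×94.67) = 40.73 mm.

t = 40.7 mm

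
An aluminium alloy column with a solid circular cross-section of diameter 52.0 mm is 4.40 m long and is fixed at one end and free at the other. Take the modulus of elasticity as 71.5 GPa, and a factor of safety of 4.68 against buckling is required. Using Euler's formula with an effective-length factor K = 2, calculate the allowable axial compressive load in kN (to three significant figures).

P_allow = 0.699 kN

I = πd⁴/64 = π×52.0⁴/64 = 358900 mm⁴.
Effective length L_e = KL = 2×4.40 m = 8800 mm.
Euler critical load P_cr = π²EI/L_e² = π²×71500×358900/8800² = 3271 N.
P_allow = P_cr/n = 3271/4.68 = 698.8 N.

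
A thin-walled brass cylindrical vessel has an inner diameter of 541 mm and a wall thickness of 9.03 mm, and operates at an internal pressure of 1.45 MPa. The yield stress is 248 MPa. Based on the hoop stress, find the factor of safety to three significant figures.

σ_h = pD/(2t) = 1.45×541/(2×9.03) = 43.44 MPa.
n = 248/43.44 = 5.710.

n = 5.71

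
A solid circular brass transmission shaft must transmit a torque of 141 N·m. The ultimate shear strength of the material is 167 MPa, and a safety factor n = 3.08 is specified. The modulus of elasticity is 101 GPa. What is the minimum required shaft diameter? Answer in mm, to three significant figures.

Allowable shear stress τ_allow = 167/3.08 = 54.22 MPa.
For a solid shaft τ = 16T/(πd³), so d³ = 16T/(π τ_allow) = 16×141000/(π×54.22) = 13240 mm³.
d = (13240)^(1/3) = 23.66 mm.

d = 23.7 mm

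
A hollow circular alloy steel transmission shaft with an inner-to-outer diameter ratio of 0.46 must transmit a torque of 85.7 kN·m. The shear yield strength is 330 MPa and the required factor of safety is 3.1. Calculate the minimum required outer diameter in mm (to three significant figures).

τ_allow = 330/3.1 = 106.5 MPa.
For a hollow shaft τ = 16T/[πd_o³(1−k⁴)] with k = 0.46, so 1−k⁴ = 0.9552.
d_o³ = 16T/[π τ_allow (1−k⁴)] = 16×8.5700×10^7/(π×106.5×0.9552) = 4.292×10^6 mm³.
d_o = 162.5 mm.

d_o = 163 mm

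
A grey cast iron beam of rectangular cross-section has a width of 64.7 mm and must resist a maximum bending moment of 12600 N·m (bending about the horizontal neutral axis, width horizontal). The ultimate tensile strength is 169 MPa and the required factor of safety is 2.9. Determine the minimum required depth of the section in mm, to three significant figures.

h = 142 mm

σ_allow = 169/2.9 = 58.28 MPa.
For a rectangular section σ = 6M/(bh²), so h² = 6M/(b σ_allow) = 6×1.2600×10^7/(64.7×58.28) = 20050 mm².
h = 141.6 mm.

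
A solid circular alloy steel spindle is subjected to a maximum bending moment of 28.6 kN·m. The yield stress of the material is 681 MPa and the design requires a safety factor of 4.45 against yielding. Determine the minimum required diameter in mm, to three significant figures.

σ_allow = 681/4.45 = 153.0 MPa.
For a solid circular section σ = 32M/(πd³), so d³ = 32M/(π σ_allow) = 32×2.8600×10^7/(π×153.0) = 1.904×10^6 mm³.
d = 123.9 mm.

d = 124 mm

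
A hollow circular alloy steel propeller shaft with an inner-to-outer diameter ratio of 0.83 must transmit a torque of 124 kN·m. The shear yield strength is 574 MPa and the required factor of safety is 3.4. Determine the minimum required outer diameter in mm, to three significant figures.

d_o = 192 mm

τ_allow = 574/3.4 = 168.8 MPa.
For a hollow shaft τ = 16T/[πd_o³(1−k⁴)] with k = 0.83, so 1−k⁴ = 0.5254.
d_o³ = 16T/[π τ_allow (1−k⁴)] = 16×1.2400×10^8/(π×168.8×0.5254) = 7.120×10^6 mm³.
d_o = 192.4 mm.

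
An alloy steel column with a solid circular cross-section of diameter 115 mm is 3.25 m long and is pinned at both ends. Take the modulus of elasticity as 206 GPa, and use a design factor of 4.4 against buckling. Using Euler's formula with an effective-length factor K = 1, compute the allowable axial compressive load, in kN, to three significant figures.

P_allow = 376 kN

I = πd⁴/64 = π×115⁴/64 = 8.585×10^6 mm⁴.
Effective length L_e = KL = 1×3.25 m = 3250 mm.
Euler critical load P_cr = π²EI/L_e² = π²×206000×8.585×10^6/3250² = 1.653×10^6 N.
P_allow = P_cr/n = 1.653×10^6/4.4 = 375600 N.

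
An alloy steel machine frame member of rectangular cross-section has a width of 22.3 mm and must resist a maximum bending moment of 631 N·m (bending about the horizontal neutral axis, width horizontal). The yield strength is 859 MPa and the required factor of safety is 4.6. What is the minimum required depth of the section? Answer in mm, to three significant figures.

σ_allow = 859/4.6 = 186.7 MPa.
For a rectangular section σ = 6M/(bh²), so h² = 6M/(b σ_allow) = 6×631000/(22.3×186.7) = 909.2 mm².
h = 30.15 mm.

h = 30.2 mm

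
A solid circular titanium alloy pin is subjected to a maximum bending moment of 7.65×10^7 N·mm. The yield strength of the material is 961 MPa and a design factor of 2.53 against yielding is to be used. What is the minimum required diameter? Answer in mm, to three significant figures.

d = 127 mm

σ_allow = 961/2.53 = 379.8 MPa.
For a solid circular section σ = 32M/(πd³), so d³ = 32M/(π σ_allow) = 32×7.6500×10^7/(π×379.8) = 2.051×10^6 mm³.
d = 127.1 mm.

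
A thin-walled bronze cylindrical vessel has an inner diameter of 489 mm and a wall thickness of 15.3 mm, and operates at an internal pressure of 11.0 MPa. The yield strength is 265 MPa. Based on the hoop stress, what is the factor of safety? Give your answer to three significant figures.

n = 1.51

σ_h = pD/(2t) = 11.0×489/(2×15.3) = 175.8 MPa.
n = 265/175.8 = 1.508.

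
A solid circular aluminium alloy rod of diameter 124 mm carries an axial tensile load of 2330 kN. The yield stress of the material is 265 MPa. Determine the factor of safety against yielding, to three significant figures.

A = πd²/4 = 12080 mm².
σ = F/A = 2330000/12080 = 192.9 MPa.
n = 265/192.9 = 1.373.

n = 1.37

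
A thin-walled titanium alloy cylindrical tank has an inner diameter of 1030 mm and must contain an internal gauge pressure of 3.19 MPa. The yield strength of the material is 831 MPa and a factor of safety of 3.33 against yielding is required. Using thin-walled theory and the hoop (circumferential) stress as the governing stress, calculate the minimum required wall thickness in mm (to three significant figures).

σ_allow = 831/3.33 = 249.5 MPa.
Hoop stress σ_h = pD/(2t), so t = pD/(2σ_allow) = 3.19×1030/(2×249.5) = 6.583 mm.

t = 6.58 mm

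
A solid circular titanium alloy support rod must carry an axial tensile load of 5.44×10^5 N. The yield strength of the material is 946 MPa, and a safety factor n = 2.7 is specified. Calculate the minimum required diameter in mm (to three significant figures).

Allowable stress σ_allow = 946/2.7 = 350.4 MPa.
Required area A = F/σ_allow = 544000/350.4 = 1553 mm².
A = πd²/4 → d = √(4A/π) = 44.46 mm.

d = 44.5 mm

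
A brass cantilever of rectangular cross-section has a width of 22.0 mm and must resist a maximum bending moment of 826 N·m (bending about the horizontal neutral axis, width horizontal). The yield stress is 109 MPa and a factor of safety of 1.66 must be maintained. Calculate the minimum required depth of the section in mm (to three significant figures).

h = 58.6 mm

σ_allow = 109/1.66 = 65.66 MPa.
For a rectangular section σ = 6M/(bh²), so h² = 6M/(b σ_allow) = 6×826000/(22.0×65.66) = 3431 mm².
h = 58.57 mm.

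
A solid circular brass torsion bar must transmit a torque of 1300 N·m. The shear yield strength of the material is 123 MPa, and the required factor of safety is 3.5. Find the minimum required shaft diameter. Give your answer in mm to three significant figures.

d = 57.3 mm

Allowable shear stress τ_allow = 123/3.5 = 35.14 MPa.
For a solid shaft τ = 16T/(πd³), so d³ = 16T/(π τ_allow) = 16×1300000/(π×35.14) = 188400 mm³.
d = (188400)^(1/3) = 57.33 mm.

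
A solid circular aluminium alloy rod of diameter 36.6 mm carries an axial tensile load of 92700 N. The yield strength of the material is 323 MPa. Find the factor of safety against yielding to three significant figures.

n = 3.67

A = πd²/4 = 1052 mm².
σ = F/A = 92700/1052 = 88.11 MPa.
n = 323/88.11 = 3.666.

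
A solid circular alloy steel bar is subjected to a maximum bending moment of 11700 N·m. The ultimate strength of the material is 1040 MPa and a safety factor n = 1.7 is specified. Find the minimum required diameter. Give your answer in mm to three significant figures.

d = 58.0 mm

σ_allow = 1040/1.7 = 611.8 MPa.
For a solid circular section σ = 32M/(πd³), so d³ = 32M/(π σ_allow) = 32×1.1700×10^7/(π×611.8) = 194800 mm³.
d = 57.97 mm.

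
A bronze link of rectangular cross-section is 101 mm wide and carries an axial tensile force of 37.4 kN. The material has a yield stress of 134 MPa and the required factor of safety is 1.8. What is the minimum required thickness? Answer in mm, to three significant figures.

σ_allow = 134/1.8 = 74.44 MPa.
Required area A = F/σ_allow = 37400/74.44 = 502.4 mm².
t = A/w = 502.4/101 = 4.974 mm.

t = 4.97 mm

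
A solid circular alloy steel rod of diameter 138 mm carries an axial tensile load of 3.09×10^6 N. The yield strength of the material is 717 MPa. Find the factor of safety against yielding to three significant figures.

n = 3.47

A = πd²/4 = 14960 mm².
σ = F/A = 3090000/14960 = 206.6 MPa.
n = 717/206.6 = 3.471.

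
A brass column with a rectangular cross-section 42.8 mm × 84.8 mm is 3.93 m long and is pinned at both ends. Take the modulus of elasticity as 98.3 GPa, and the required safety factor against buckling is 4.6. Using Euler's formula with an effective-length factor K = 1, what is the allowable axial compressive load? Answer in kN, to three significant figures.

Buckling occurs about the weak axis: I_min = h·b³/12 = 84.8×42.8³/12 = 554000 mm⁴ (b = 42.8 mm is the smaller dimension).
Effective length L_e = KL = 1×3.93 m = 3930 mm.
Euler critical load P_cr = π²EI/L_e² = π²×98300×554000/3930² = 34800 N.
P_allow = P_cr/n = 34800/4.6 = 7566 N.

P_allow = 7.57 kN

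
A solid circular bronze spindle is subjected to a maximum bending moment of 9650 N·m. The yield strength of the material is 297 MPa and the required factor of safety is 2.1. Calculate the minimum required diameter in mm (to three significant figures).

d = 88.6 mm

σ_allow = 297/2.1 = 141.4 MPa.
For a solid circular section σ = 32M/(πd³), so d³ = 32M/(π σ_allow) = 32×9650000/(π×141.4) = 695000 mm³.
d = 88.58 mm.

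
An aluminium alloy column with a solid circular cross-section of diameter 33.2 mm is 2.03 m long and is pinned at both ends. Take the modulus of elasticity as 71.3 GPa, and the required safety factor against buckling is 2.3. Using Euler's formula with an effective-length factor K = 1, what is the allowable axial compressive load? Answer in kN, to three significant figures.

P_allow = 4.43 kN

I = πd⁴/64 = π×33.2⁴/64 = 59640 mm⁴.
Effective length L_e = KL = 1×2.03 m = 2030 mm.
Euler critical load P_cr = π²EI/L_e² = π²×71300×59640/2030² = 10180 N.
P_allow = P_cr/n = 10180/2.3 = 4428 N.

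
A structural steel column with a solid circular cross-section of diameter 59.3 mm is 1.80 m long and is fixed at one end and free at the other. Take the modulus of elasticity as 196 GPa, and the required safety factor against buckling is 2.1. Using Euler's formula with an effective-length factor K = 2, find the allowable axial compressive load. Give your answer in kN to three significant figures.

P_allow = 43.1 kN

I = πd⁴/64 = π×59.3⁴/64 = 607000 mm⁴.
Effective length L_e = KL = 2×1.80 m = 3600 mm.
Euler critical load P_cr = π²EI/L_e² = π²×196000×607000/3600² = 90600 N.
P_allow = P_cr/n = 90600/2.1 = 43140 N.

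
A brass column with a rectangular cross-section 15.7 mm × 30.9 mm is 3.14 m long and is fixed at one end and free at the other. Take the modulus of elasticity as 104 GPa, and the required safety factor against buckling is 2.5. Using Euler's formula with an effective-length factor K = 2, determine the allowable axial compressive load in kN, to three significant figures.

P_allow = 0.104 kN

Buckling occurs about the weak axis: I_min = h·b³/12 = 30.9×15.7³/12 = 9965 mm⁴ (b = 15.7 mm is the smaller dimension).
Effective length L_e = KL = 2×3.14 m = 6280 mm.
Euler critical load P_cr = π²EI/L_e² = π²×104000×9965/6280² = 259.4 N.
P_allow = P_cr/n = 259.4/2.5 = 103.7 N.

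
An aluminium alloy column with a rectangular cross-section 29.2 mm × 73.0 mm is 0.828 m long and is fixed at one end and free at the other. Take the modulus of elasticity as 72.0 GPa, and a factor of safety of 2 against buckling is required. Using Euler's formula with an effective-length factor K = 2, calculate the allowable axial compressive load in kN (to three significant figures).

P_allow = 19.6 kN

Buckling occurs about the weak axis: I_min = h·b³/12 = 73.0×29.2³/12 = 151500 mm⁴ (b = 29.2 mm is the smaller dimension).
Effective length L_e = KL = 2×0.828 m = 1656 mm.
Euler critical load P_cr = π²EI/L_e² = π²×72000×151500/1656² = 39250 N.
P_allow = P_cr/n = 39250/2 = 19620 N.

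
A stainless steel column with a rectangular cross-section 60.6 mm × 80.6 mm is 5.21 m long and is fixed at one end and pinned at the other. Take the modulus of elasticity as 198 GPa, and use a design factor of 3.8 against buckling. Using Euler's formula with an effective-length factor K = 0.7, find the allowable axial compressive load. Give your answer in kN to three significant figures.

P_allow = 57.8 kN

Buckling occurs about the weak axis: I_min = h·b³/12 = 80.6×60.6³/12 = 1.495×10^6 mm⁴ (b = 60.6 mm is the smaller dimension).
Effective length L_e = KL = 0.7×5.21 m = 3647 mm.
Euler critical load P_cr = π²EI/L_e² = π²×198000×1.495×10^6/3647² = 219600 N.
P_allow = P_cr/n = 219600/3.8 = 57790 N.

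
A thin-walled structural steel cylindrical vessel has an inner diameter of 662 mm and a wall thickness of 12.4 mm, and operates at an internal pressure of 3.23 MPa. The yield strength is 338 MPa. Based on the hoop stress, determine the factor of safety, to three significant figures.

n = 3.92

σ_h = pD/(2t) = 3.23×662/(2×12.4) = 86.22 MPa.
n = 338/86.22 = 3.920.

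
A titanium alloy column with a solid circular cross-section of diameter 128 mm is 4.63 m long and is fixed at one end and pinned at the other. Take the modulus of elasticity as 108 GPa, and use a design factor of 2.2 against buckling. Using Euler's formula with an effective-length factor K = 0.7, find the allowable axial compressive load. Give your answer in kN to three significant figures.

P_allow = 608 kN

I = πd⁴/64 = π×128⁴/64 = 1.318×10^7 mm⁴.
Effective length L_e = KL = 0.7×4.63 m = 3241 mm.
Euler critical load P_cr = π²EI/L_e² = π²×108000×1.318×10^7/3241² = 1.337×10^6 N.
P_allow = P_cr/n = 1.337×10^6/2.2 = 607800 N.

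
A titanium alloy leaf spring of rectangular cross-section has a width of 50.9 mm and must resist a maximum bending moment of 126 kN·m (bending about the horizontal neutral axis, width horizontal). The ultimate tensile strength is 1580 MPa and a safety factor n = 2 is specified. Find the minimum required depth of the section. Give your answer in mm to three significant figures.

σ_allow = 1580/2 = 790.0 MPa.
For a rectangular section σ = 6M/(bh²), so h² = 6M/(b σ_allow) = 6×1.2600×10^8/(50.9×790.0) = 18800 mm².
h = 137.1 mm.

h = 137 mm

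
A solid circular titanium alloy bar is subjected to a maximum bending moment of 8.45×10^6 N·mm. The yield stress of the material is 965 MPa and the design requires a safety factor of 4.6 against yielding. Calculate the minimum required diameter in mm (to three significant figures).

σ_allow = 965/4.6 = 209.8 MPa.
For a solid circular section σ = 32M/(πd³), so d³ = 32M/(π σ_allow) = 32×8450000/(π×209.8) = 410300 mm³.
d = 74.31 mm.

d = 74.3 mm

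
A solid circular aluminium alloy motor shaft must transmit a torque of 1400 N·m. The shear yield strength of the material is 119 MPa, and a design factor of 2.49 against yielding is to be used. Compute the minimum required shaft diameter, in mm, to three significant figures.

Allowable shear stress τ_allow = 119/2.49 = 47.79 MPa.
For a solid shaft τ = 16T/(πd³), so d³ = 16T/(π τ_allow) = 16×1400000/(π×47.79) = 149200 mm³.
d = (149200)^(1/3) = 53.04 mm.

d = 53.0 mm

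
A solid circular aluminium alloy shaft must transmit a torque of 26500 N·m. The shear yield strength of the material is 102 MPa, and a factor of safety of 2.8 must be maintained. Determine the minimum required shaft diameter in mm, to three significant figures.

Allowable shear stress τ_allow = 102/2.8 = 36.43 MPa.
For a solid shaft τ = 16T/(πd³), so d³ = 16T/(π τ_allow) = 16×2.6500×10^7/(π×36.43) = 3.705×10^6 mm³.
d = (3.705×10^6)^(1/3) = 154.7 mm.

d = 155 mm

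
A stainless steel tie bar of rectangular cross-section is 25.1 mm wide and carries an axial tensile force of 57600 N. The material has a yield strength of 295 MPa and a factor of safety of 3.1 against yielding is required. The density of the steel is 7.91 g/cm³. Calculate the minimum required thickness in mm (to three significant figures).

t = 24.1 mm

σ_allow = 295/3.1 = 95.16 MPa.
Required area A = F/σ_allow = 57600/95.16 = 605.3 mm².
t = A/w = 605.3/25.1 = 24.12 mm.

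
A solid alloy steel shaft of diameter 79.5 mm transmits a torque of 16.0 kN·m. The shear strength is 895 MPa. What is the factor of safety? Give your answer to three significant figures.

τ = 16T/(πd³) = 16×1.6000×10^7/(π×79.5³) = 162.2 MPa.
n = τ_limit/τ = 895/162.2 = 5.519.

n = 5.52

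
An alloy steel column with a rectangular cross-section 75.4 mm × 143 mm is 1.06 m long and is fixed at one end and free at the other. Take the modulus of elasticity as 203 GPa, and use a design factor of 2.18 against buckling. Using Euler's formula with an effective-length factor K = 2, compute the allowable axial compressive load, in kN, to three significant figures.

Buckling occurs about the weak axis: I_min = h·b³/12 = 143×75.4³/12 = 5.108×10^6 mm⁴ (b = 75.4 mm is the smaller dimension).
Effective length L_e = KL = 2×1.06 m = 2120 mm.
Euler critical load P_cr = π²EI/L_e² = π²×203000×5.108×10^6/2120² = 2.277×10^6 N.
P_allow = P_cr/n = 2.277×10^6/2.18 = 1.045×10^6 N.

P_allow = 1040 kN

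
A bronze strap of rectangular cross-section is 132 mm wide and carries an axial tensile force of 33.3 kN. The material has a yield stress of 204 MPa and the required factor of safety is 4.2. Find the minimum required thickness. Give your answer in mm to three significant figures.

σ_allow = 204/4.2 = 48.57 MPa.
Required area A = F/σ_allow = 33300/48.57 = 685.6 mm².
t = A/w = 685.6/132 = 5.194 mm.

t = 5.19 mm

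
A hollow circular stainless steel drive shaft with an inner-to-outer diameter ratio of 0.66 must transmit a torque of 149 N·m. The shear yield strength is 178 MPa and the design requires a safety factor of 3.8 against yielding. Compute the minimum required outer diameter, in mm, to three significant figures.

τ_allow = 178/3.8 = 46.84 MPa.
For a hollow shaft τ = 16T/[πd_o³(1−k⁴)] with k = 0.66, so 1−k⁴ = 0.8103.
d_o³ = 16T/[π τ_allow (1−k⁴)] = 16×149000/(π×46.84×0.8103) = 19990 mm³.
d_o = 27.14 mm.

d_o = 27.1 mm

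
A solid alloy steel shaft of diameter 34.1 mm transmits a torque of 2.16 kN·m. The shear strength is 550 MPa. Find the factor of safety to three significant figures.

τ = 16T/(πd³) = 16×2160000/(π×34.1³) = 277.4 MPa.
n = τ_limit/τ = 550/277.4 = 1.982.

n = 1.98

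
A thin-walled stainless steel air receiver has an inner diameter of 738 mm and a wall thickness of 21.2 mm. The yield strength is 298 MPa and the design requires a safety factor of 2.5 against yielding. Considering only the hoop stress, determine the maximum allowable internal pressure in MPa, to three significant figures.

p_allow = 6.85 MPa

σ_allow = 298/2.5 = 119.2 MPa.
σ_h = pD/(2t) → p_allow = 2σ_allow t/D = 2×119.2×21.2/738 = 6.848 MPa.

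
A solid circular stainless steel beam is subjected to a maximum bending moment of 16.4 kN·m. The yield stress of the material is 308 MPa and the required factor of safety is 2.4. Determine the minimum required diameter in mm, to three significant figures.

d = 109 mm

σ_allow = 308/2.4 = 128.3 MPa.
For a solid circular section σ = 32M/(πd³), so d³ = 32M/(π σ_allow) = 32×1.6400×10^7/(π×128.3) = 1.302×10^6 mm³.
d = 109.2 mm.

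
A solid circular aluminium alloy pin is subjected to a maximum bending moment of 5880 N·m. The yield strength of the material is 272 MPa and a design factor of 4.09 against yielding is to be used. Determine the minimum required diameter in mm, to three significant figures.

σ_allow = 272/4.09 = 66.50 MPa.
For a solid circular section σ = 32M/(πd³), so d³ = 32M/(π σ_allow) = 32×5880000/(π×66.50) = 900600 mm³.
d = 96.57 mm.

d = 96.6 mm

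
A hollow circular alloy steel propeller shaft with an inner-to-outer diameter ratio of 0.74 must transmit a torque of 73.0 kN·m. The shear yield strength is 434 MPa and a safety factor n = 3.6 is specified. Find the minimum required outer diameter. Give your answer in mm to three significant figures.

d_o = 164 mm

τ_allow = 434/3.6 = 120.6 MPa.
For a hollow shaft τ = 16T/[πd_o³(1−k⁴)] with k = 0.74, so 1−k⁴ = 0.7001.
d_o³ = 16T/[π τ_allow (1−k⁴)] = 16×7.3000×10^7/(π×120.6×0.7001) = 4.405×10^6 mm³.
d_o = 163.9 mm.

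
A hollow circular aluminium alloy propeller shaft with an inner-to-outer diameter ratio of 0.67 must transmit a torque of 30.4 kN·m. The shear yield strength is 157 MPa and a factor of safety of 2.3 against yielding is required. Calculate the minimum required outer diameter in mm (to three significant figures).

d_o = 142 mm

τ_allow = 157/2.3 = 68.26 MPa.
For a hollow shaft τ = 16T/[πd_o³(1−k⁴)] with k = 0.67, so 1−k⁴ = 0.7985.
d_o³ = 16T/[π τ_allow (1−k⁴)] = 16×3.0400×10^7/(π×68.26×0.7985) = 2.841×10^6 mm³.
d_o = 141.6 mm.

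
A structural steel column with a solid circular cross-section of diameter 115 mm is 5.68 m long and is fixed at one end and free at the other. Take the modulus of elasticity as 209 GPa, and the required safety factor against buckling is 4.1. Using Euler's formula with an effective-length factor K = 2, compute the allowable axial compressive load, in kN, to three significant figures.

I = πd⁴/64 = π×115⁴/64 = 8.585×10^6 mm⁴.
Effective length L_e = KL = 2×5.68 m = 11360 mm.
Euler critical load P_cr = π²EI/L_e² = π²×209000×8.585×10^6/11360² = 137200 N.
P_allow = P_cr/n = 137200/4.1 = 33470 N.

P_allow = 33.5 kN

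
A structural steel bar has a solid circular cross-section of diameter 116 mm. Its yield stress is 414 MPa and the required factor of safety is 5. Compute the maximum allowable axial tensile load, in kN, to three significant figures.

F_allow = 875 kN

σ_allow = 414/5 = 82.80 MPa.
A = πd²/4 = π×116²/4 = 10570 mm².
F_allow = σ_allow × A = 82.80×10570 = 875100 N.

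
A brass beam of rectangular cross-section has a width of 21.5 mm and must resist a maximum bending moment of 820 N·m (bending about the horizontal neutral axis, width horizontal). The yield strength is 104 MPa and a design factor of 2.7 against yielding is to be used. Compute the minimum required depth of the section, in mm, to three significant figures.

h = 77.1 mm

σ_allow = 104/2.7 = 38.52 MPa.
For a rectangular section σ = 6M/(bh²), so h² = 6M/(b σ_allow) = 6×820000/(21.5×38.52) = 5941 mm².
h = 77.08 mm.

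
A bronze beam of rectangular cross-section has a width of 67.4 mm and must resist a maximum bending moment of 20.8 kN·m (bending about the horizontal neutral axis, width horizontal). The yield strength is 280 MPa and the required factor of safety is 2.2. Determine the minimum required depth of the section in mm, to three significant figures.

h = 121 mm

σ_allow = 280/2.2 = 127.3 MPa.
For a rectangular section σ = 6M/(bh²), so h² = 6M/(b σ_allow) = 6×2.0800×10^7/(67.4×127.3) = 14550 mm².
h = 120.6 mm.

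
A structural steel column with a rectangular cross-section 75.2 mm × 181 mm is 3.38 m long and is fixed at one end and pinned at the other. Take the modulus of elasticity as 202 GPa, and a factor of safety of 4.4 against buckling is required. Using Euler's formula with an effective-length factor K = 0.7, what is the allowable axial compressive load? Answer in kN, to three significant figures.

Buckling occurs about the weak axis: I_min = h·b³/12 = 181×75.2³/12 = 6.414×10^6 mm⁴ (b = 75.2 mm is the smaller dimension).
Effective length L_e = KL = 0.7×3.38 m = 2366 mm.
Euler critical load P_cr = π²EI/L_e² = π²×202000×6.414×10^6/2366² = 2.284×10^6 N.
P_allow = P_cr/n = 2.284×10^6/4.4 = 519200 N.

P_allow = 519 kN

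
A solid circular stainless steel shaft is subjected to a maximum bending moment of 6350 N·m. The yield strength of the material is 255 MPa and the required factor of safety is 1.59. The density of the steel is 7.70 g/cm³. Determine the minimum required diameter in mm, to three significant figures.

d = 73.9 mm

σ_allow = 255/1.59 = 160.4 MPa.
For a solid circular section σ = 32M/(πd³), so d³ = 32M/(π σ_allow) = 32×6350000/(π×160.4) = 403300 mm³.
d = 73.88 mm.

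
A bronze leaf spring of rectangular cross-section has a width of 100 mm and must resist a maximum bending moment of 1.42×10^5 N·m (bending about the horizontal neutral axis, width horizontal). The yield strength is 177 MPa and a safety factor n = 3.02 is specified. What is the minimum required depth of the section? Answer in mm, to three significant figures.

σ_allow = 177/3.02 = 58.61 MPa.
For a rectangular section σ = 6M/(bh²), so h² = 6M/(b σ_allow) = 6×1.4200×10^8/(100×58.61) = 145400 mm².
h = 381.3 mm.

h = 381 mm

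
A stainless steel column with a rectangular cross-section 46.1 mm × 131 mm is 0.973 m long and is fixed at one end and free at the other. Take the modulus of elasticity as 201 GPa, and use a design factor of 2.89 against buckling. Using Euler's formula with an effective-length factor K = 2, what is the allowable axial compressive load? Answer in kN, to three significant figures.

Buckling occurs about the weak axis: I_min = h·b³/12 = 131×46.1³/12 = 1.070×10^6 mm⁴ (b = 46.1 mm is the smaller dimension).
Effective length L_e = KL = 2×0.973 m = 1946 mm.
Euler critical load P_cr = π²EI/L_e² = π²×201000×1.070×10^6/1946² = 560300 N.
P_allow = P_cr/n = 560300/2.89 = 193900 N.

P_allow = 194 kN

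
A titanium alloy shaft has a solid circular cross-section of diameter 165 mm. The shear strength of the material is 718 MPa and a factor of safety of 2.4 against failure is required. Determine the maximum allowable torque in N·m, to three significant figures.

T_allow = 2.64×10^5 N·m

τ_allow = 718/2.4 = 299.2 MPa.
For a solid shaft T_allow = τ_allow·πd³/16; πd³/16 = π×165³/16 = 882000 mm³.
T_allow = 299.2×882000 = 2.639×10^8 N·mm = 263900 N·m.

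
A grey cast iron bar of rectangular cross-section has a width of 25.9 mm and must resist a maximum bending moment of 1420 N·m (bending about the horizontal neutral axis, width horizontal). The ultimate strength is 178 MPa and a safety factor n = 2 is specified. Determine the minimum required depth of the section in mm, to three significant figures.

σ_allow = 178/2 = 89.00 MPa.
For a rectangular section σ = 6M/(bh²), so h² = 6M/(b σ_allow) = 6×1420000/(25.9×89.00) = 3696 mm².
h = 60.80 mm.

h = 60.8 mm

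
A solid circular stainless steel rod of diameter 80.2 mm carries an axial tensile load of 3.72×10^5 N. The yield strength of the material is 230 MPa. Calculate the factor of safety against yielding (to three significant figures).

n = 3.12

A = πd²/4 = 5052 mm².
σ = F/A = 372000/5052 = 73.64 MPa.
n = 230/73.64 = 3.123.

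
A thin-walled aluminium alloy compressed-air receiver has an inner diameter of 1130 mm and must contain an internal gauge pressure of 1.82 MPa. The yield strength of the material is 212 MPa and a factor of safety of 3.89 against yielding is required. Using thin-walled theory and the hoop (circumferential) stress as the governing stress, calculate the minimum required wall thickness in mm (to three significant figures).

t = 18.9 mm

σ_allow = 212/3.89 = 54.50 MPa.
Hoop stress σ_h = pD/(2t), so t = pD/(2σ_allow) = 1.82×1130/(2×54.50) = 18.87 mm.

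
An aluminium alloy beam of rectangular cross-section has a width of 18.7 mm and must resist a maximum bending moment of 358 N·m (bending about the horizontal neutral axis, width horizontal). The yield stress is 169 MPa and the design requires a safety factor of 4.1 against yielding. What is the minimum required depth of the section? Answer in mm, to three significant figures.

σ_allow = 169/4.1 = 41.22 MPa.
For a rectangular section σ = 6M/(bh²), so h² = 6M/(b σ_allow) = 6×358000/(18.7×41.22) = 2787 mm².
h = 52.79 mm.

h = 52.8 mm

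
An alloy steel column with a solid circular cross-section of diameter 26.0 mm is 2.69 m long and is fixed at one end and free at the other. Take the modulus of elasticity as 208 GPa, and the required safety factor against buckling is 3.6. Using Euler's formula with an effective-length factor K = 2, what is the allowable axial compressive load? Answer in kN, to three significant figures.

I = πd⁴/64 = π×26.0⁴/64 = 22430 mm⁴.
Effective length L_e = KL = 2×2.69 m = 5380 mm.
Euler critical load P_cr = π²EI/L_e² = π²×208000×22430/5380² = 1591 N.
P_allow = P_cr/n = 1591/3.6 = 441.9 N.

P_allow = 0.442 kN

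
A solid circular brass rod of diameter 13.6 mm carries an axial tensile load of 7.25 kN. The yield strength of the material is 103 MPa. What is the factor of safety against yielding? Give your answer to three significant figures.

A = πd²/4 = 145.3 mm².
σ = F/A = 7250.0/145.3 = 49.91 MPa.
n = 103/49.91 = 2.064.

n = 2.06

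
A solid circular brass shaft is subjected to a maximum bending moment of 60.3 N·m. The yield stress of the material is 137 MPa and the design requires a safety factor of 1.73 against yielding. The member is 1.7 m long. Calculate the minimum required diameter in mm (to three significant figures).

σ_allow = 137/1.73 = 79.19 MPa.
For a solid circular section σ = 32M/(πd³), so d³ = 32M/(π σ_allow) = 32×60300/(π×79.19) = 7756 mm³.
d = 19.79 mm.

d = 19.8 mm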